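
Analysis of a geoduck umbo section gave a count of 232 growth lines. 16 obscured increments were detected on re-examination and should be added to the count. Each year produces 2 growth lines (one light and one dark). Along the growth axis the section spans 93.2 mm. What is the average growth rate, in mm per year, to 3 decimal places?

0.752 mm per year

After corrections the count is 232 + 16 = 248 growth lines.
Dividing by 2 growth lines per year: 248 / 2 = 124 years.
Mean rate = 93.2 mm / 124 years ≈ 0.752 mm per year.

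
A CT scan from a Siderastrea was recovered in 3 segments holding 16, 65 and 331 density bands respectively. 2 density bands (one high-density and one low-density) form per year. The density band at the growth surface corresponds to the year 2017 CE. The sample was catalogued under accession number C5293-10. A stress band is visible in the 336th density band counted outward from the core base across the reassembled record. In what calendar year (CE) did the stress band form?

Total density bands = 16 + 65 + 331 = 412.
The stress band sits at density band 336 from the core base, so 412 − 336 = 76 density bands formed after it.
Dividing by 2 density bands per year: 76 / 2 = 38 years.
2017 − 38 = 1979 CE.

1979 CE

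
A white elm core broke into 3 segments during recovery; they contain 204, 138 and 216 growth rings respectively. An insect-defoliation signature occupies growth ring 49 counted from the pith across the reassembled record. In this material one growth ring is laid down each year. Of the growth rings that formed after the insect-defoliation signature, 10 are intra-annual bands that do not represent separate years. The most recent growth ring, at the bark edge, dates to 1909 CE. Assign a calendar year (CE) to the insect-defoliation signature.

Total growth rings = 204 + 138 + 216 = 558.
The insect-defoliation signature sits at growth ring 49 from the pith, so 558 − 49 = 509 growth rings formed after it.
509 − 10 false = 499 true growth rings after the insect-defoliation signature.
Counting back 499 years from 1909 CE places the insect-defoliation signature in 1909 − 499 = 1410 CE.

1410 CE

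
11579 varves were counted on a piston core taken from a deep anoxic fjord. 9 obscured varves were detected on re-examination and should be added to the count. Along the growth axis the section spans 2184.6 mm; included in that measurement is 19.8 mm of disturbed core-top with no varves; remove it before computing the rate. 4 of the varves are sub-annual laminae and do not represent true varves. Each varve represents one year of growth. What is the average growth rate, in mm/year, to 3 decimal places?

Correcting the raw count gives 11579 − 4 + 9 = 11584 true varves.
The growth record spans 2184.6 − 19.8 = 2164.8 mm.
2164.8 mm over 11584 years gives 2164.8 / 11584 ≈ 0.187 mm/year.

0.187 mm/year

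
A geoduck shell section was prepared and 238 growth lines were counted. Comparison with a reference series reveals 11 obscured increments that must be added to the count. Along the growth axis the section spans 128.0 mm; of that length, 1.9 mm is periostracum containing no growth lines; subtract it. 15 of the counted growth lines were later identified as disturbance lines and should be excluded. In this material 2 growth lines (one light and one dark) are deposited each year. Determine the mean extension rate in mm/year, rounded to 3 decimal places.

1.078 mm/year

Adjusted count: 238 − 15 + 11 = 234 growth lines.
234 growth lines at 2 per year is 234 / 2 = 117 years.
The growth record spans 128.0 − 1.9 = 126.1 mm.
Mean rate = 126.1 mm / 117 years ≈ 1.078 mm/year.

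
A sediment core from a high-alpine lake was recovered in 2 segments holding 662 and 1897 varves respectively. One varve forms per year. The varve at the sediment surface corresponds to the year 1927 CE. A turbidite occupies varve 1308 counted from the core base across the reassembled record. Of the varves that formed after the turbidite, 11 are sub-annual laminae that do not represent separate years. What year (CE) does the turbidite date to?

Total varves = 662 + 1897 = 2559.
The turbidite sits at varve 1308 from the core base, so 2559 − 1308 = 1251 varves formed after it.
Removing the 11 false varves leaves 1251 − 11 = 1240 true varves beyond the turbidite.
1927 − 1240 = 687 CE.

687 CE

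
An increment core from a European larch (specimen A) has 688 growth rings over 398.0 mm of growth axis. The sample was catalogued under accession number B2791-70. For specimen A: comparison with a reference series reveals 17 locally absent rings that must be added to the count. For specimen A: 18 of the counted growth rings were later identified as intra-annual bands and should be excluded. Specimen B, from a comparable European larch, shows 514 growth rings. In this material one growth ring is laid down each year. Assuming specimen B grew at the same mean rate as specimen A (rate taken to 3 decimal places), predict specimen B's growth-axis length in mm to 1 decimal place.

Specimen A: adjusted count: 688 − 18 + 17 = 687 growth rings.
A: Extension rate ≈ 398.0 / 687 = 0.579 mm/year.
Length of B = 0.579 × 514 = 297.6 mm.

297.6 mm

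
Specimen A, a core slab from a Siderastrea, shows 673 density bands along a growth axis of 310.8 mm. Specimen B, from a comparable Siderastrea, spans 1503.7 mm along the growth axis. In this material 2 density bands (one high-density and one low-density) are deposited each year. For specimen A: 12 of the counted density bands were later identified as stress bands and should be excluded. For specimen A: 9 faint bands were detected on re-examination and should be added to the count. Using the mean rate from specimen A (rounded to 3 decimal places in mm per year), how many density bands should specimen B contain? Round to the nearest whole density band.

Specimen A: after corrections the count is 673 − 12 + 9 = 670 density bands.
Specimen A: dividing by 2 density bands per year: 670 / 2 = 335 years.
A: Mean rate = 310.8 mm / 335 years ≈ 0.928 mm per year.
Specimen B: 1503.7 mm / 0.928 mm per year = 1620.37 years; at 2 density bands per year that is 1620.37 × 2 ≈ 3241 density bands.

3241 density bands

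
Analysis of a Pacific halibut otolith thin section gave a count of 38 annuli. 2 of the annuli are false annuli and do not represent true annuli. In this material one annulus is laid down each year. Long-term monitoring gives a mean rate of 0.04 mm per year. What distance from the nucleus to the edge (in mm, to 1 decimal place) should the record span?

1.4 mm

Correcting the raw count gives 38 − 2 = 36 true annuli.
36 years at 0.04 mm/year gives 0.04 × 36 = 1.4 mm.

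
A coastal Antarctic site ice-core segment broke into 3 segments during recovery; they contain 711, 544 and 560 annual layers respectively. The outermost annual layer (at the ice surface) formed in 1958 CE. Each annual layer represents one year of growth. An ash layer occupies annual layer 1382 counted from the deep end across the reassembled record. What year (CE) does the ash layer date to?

Total annual layers = 711 + 544 + 560 = 1815.
The ash layer sits at annual layer 1382 from the deep end, so 1815 − 1382 = 433 annual layers formed after it.
Counting back 433 years from 1958 CE places the ash layer in 1958 − 433 = 1525 CE.

1525 CE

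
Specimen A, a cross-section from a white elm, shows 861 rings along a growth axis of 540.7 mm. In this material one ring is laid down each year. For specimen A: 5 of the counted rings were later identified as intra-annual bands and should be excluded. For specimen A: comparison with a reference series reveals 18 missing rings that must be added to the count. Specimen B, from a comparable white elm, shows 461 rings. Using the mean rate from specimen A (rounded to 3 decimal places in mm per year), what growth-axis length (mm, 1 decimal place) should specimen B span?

285.4 mm

Specimen A: adjusted count: 861 − 5 + 18 = 874 rings.
A: Extension rate ≈ 540.7 / 874 = 0.619 mm per year.
Length of B = 0.619 × 461 = 285.4 mm.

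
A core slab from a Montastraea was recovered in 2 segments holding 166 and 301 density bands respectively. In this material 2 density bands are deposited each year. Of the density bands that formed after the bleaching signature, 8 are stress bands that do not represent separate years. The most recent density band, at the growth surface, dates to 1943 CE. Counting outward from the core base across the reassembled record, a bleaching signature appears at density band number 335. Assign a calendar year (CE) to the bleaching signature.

1881 CE

Total density bands = 166 + 301 = 467.
Between density band 335 and the growth surface there are 467 − 335 = 132 density bands.
Excluding 8 false density bands: 132 − 8 = 124.
124 density bands at 2 per year is 124 / 2 = 62 years.
1943 − 62 = 1881 CE.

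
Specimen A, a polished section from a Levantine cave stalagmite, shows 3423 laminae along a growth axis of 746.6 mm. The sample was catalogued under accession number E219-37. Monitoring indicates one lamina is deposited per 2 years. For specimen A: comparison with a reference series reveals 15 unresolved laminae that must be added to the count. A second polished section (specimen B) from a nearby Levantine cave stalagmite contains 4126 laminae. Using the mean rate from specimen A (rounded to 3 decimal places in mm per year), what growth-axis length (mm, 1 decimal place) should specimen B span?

899.5 mm

Specimen A: after corrections the count is 3423 + 15 = 3438 laminae.
Specimen A: 3438 laminae at 2 years each span 3438 × 2 = 6876 years.
A: Mean rate = 746.6 mm / 6876 years ≈ 0.109 mm/year.
Specimen B: 4126 laminae at 2 years each span 4126 × 2 = 8252 years. Length of B = 0.109 × 8252 = 899.5 mm.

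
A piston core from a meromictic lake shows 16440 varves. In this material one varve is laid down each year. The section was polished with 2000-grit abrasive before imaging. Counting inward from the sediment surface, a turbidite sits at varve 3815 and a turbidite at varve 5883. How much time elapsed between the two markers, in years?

5883 − 3815 = 2068 varves lie between the two events.
That is 2068 years at one varve per year.

2068 years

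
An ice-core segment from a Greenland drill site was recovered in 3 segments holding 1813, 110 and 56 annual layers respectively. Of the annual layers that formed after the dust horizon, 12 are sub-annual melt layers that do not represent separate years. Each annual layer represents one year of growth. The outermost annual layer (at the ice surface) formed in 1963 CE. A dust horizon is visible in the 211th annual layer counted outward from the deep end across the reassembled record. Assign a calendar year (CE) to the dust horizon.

207 CE

Total annual layers = 1813 + 110 + 56 = 1979.
1979 − 211 = 1768 annual layers lie beyond the dust horizon toward the ice surface.
Excluding 12 false annual layers: 1768 − 12 = 1756.
The annual layer at the ice surface is 1963 CE, so the dust horizon dates to 1963 − 1756 = 207 CE.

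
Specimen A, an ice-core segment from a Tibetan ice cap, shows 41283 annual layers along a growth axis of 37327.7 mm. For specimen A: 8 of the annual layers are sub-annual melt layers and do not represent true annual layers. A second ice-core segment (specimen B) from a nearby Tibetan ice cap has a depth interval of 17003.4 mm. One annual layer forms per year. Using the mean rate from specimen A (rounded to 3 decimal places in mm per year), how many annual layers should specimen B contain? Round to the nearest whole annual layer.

18809 annual layers

Specimen A: correcting the raw count gives 41283 − 8 = 41275 true annual layers.
A: Extension rate ≈ 37327.7 / 41275 = 0.904 mm/yr.
B spans 17003.4 / 0.904 = 18809.07 years ≈ 18809 annual layers.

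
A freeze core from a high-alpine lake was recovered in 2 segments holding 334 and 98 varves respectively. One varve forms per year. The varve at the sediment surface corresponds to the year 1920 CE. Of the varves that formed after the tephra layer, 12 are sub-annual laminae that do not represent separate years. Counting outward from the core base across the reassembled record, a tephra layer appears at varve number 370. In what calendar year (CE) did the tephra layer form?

1870 CE

Total varves = 334 + 98 = 432.
Between varve 370 and the sediment surface there are 432 − 370 = 62 varves.
Excluding 12 false varves: 62 − 12 = 50.
The varve at the sediment surface is 1920 CE, so the tephra layer dates to 1920 − 50 = 1870 CE.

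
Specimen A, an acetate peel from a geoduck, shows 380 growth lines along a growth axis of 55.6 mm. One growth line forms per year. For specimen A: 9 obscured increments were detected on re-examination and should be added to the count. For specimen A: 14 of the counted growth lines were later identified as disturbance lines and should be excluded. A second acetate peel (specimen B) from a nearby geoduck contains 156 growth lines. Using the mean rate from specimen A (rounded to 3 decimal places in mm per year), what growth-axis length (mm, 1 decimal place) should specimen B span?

Specimen A: after corrections the count is 380 − 14 + 9 = 375 growth lines.
A: 55.6 mm over 375 years gives 55.6 / 375 ≈ 0.148 mm/yr.
For B, 0.148 mm/year × 156 years = 23.1 mm.

23.1 mm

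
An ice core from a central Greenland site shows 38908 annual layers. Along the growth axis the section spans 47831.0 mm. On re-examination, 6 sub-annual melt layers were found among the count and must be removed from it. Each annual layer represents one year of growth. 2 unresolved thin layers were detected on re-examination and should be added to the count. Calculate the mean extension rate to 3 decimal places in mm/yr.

Adjusted count: 38908 − 6 + 2 = 38904 annual layers.
Extension rate ≈ 47831.0 / 38904 = 1.229 mm/yr.

1.229 mm/yr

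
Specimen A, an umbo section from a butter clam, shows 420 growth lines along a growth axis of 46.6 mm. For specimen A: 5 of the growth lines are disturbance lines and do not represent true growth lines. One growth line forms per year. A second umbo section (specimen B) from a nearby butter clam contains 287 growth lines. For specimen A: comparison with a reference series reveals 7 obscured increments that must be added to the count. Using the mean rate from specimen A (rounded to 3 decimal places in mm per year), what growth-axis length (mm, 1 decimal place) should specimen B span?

Specimen A: true growth line count = 420 − 5 + 7 = 422.
A: Extension rate ≈ 46.6 / 422 = 0.110 mm per year.
For B, 0.110 mm/year × 287 years = 31.6 mm.

31.6 mm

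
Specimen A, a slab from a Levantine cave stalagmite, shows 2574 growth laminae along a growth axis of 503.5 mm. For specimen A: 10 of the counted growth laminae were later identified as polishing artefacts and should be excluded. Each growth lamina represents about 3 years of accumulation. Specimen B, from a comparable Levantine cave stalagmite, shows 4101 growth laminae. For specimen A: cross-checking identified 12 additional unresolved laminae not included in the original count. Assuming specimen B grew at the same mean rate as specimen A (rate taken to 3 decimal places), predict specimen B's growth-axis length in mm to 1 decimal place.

Specimen A: true growth lamina count = 2574 − 10 + 12 = 2576.
Specimen A: multiplying by 3 years per growth lamina: 2576 × 3 = 7728 years.
A: 503.5 mm over 7728 years gives 503.5 / 7728 ≈ 0.065 mm/yr.
Specimen B: multiplying by 3 years per growth lamina: 4101 × 3 = 12303 years. B's length ≈ 0.065 × 12303 = 799.7 mm.

799.7 mm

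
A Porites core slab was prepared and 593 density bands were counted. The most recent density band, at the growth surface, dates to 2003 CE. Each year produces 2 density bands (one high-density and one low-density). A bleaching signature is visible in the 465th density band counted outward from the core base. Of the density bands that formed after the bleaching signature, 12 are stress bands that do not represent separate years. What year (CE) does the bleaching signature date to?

The bleaching signature sits at density band 465 from the core base, so 593 − 465 = 128 density bands formed after it.
Excluding 12 false density bands: 128 − 12 = 116.
116 density bands at 2 per year is 116 / 2 = 58 years.
The density band at the growth surface is 2003 CE, so the bleaching signature dates to 2003 − 58 = 1945 CE.

1945 CE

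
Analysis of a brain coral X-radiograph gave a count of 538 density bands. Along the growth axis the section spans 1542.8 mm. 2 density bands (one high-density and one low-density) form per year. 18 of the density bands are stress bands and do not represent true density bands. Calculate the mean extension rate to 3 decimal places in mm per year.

5.934 mm per year

Adjusted count: 538 − 18 = 520 density bands.
520 density bands at 2 per year is 520 / 2 = 260 years.
Extension rate ≈ 1542.8 / 260 = 5.934 mm per year.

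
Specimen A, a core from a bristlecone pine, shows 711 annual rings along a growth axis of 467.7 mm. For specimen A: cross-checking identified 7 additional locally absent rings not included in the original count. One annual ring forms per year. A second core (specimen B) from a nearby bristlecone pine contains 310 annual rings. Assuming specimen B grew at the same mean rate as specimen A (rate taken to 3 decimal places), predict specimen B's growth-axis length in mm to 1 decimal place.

201.8 mm

Specimen A: correcting the raw count gives 711 + 7 = 718 true annual rings.
A: 467.7 mm over 718 years gives 467.7 / 718 ≈ 0.651 mm/year.
Length of B = 0.651 × 310 = 201.8 mm.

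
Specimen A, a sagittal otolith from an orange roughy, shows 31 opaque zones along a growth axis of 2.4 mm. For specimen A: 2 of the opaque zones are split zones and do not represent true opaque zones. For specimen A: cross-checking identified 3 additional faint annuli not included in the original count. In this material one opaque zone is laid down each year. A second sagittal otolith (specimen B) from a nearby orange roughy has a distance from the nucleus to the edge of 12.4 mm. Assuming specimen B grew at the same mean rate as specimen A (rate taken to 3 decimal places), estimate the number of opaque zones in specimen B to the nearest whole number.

Specimen A: correcting the raw count gives 31 − 2 + 3 = 32 true opaque zones.
A: 2.4 mm over 32 years gives 2.4 / 32 ≈ 0.075 mm per year.
B spans 12.4 / 0.075 = 165.33 years ≈ 165 opaque zones.

165 opaque zones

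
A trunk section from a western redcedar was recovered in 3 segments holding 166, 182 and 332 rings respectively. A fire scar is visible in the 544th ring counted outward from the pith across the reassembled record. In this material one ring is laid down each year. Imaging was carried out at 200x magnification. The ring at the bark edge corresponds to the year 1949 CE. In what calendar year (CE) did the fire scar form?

1813 CE

Total rings = 166 + 182 + 332 = 680.
680 − 544 = 136 rings lie beyond the fire scar toward the bark edge.
Counting back 136 years from 1949 CE places the fire scar in 1949 − 136 = 1813 CE.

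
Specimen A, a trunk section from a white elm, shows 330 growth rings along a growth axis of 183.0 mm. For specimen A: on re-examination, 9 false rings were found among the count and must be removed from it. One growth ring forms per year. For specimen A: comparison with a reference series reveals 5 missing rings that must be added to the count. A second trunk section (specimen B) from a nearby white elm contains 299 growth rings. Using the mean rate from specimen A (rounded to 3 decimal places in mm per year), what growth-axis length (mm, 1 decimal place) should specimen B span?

Specimen A: adjusted count: 330 − 9 + 5 = 326 growth rings.
A: 183.0 mm over 326 years gives 183.0 / 326 ≈ 0.561 mm per year.
B's length ≈ 0.561 × 299 = 167.7 mm.

167.7 mm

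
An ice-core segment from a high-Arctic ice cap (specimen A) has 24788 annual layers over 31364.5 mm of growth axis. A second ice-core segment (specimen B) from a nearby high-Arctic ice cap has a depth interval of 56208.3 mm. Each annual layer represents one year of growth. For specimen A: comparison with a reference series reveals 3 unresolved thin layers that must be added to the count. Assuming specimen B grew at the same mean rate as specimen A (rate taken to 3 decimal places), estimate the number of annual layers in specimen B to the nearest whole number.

Specimen A: correcting the raw count gives 24788 + 3 = 24791 true annual layers.
A: 31364.5 mm over 24791 years gives 31364.5 / 24791 ≈ 1.265 mm per year.
For B, 56208.3 / 1.265 = 44433.44 years ≈ 44433 annual layers.

44433 annual layers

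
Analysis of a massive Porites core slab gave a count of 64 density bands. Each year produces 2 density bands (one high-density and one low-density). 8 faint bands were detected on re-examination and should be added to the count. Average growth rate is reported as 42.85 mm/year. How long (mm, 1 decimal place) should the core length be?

Adjusted count: 64 + 8 = 72 density bands.
72 density bands at 2 per year is 72 / 2 = 36 years.
Predicted length = 42.85 mm/year × 36 years = 1542.6 mm.

1542.6 mm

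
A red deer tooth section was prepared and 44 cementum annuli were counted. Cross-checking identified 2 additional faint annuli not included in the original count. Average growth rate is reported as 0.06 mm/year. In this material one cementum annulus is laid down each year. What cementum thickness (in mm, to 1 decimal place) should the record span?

2.8 mm

After corrections the count is 44 + 2 = 46 cementum annuli.
Predicted length = 0.06 mm/year × 46 years = 2.8 mm.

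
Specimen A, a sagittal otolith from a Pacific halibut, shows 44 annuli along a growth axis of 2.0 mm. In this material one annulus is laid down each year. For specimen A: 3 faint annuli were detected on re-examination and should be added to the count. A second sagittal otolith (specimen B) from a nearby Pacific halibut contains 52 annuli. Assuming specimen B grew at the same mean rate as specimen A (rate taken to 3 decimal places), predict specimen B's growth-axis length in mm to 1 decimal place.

2.2 mm

Specimen A: correcting the raw count gives 44 + 3 = 47 true annuli.
A: Extension rate ≈ 2.0 / 47 = 0.043 mm/year.
Length of B = 0.043 × 52 = 2.2 mm.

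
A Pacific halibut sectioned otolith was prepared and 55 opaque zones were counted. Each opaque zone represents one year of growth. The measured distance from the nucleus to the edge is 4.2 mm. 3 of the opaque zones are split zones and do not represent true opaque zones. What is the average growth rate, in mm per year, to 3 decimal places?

0.081 mm per year

After corrections the count is 55 − 3 = 52 opaque zones.
Extension rate ≈ 4.2 / 52 = 0.081 mm per year.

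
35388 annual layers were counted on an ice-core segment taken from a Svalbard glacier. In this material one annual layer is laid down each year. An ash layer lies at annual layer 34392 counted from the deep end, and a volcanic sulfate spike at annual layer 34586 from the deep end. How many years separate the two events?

194 yr

The two markers are separated by 34586 − 34392 = 194 annual layers.
At one annual layer per year, 194 years elapsed between them.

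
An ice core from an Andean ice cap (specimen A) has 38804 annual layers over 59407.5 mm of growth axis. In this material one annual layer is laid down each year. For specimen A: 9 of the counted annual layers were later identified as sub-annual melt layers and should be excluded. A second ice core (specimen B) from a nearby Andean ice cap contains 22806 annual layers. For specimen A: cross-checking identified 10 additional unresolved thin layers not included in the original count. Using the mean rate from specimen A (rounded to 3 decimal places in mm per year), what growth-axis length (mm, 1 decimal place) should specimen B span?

34916.0 mm

Specimen A: after corrections the count is 38804 − 9 + 10 = 38805 annual layers.
A: Extension rate ≈ 59407.5 / 38805 = 1.531 mm/yr.
B's length ≈ 1.531 × 22806 = 34916.0 mm.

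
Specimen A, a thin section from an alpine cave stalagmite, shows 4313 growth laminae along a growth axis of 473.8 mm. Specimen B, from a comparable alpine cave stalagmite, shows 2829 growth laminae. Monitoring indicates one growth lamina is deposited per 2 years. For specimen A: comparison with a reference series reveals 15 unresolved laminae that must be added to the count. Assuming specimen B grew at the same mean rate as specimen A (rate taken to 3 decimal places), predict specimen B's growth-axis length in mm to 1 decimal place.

311.2 mm

Specimen A: after corrections the count is 4313 + 15 = 4328 growth laminae.
Specimen A: multiplying by 2 years per growth lamina: 4328 × 2 = 8656 years.
A: 473.8 mm over 8656 years gives 473.8 / 8656 ≈ 0.055 mm/year.
Specimen B: at 2 years per growth lamina, 2829 × 2 = 5658 years. B's length ≈ 0.055 × 5658 = 311.2 mm.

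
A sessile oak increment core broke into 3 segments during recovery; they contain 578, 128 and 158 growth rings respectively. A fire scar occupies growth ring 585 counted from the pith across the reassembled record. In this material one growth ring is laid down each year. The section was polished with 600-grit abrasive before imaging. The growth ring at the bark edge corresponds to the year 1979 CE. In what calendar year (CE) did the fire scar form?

1700 CE

Total growth rings = 578 + 128 + 158 = 864.
864 − 585 = 279 growth rings lie beyond the fire scar toward the bark edge.
Counting back 279 years from 1979 CE places the fire scar in 1979 − 279 = 1700 CE.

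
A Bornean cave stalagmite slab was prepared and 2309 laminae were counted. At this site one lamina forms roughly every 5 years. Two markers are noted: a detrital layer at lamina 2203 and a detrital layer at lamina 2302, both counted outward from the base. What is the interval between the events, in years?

Separation: 2302 − 2203 = 99 laminae.
99 laminae at 5 years each span 99 × 5 = 495 years.

495 yr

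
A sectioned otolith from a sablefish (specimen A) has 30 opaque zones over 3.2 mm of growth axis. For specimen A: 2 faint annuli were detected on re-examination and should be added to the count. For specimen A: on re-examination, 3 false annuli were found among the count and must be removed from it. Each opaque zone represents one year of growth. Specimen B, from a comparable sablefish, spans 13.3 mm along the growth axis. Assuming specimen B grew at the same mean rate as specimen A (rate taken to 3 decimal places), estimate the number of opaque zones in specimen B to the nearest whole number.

Specimen A: adjusted count: 30 − 3 + 2 = 29 opaque zones.
A: 3.2 mm over 29 years gives 3.2 / 29 ≈ 0.110 mm/yr.
B spans 13.3 / 0.110 = 120.91 years ≈ 121 opaque zones.

121 opaque zones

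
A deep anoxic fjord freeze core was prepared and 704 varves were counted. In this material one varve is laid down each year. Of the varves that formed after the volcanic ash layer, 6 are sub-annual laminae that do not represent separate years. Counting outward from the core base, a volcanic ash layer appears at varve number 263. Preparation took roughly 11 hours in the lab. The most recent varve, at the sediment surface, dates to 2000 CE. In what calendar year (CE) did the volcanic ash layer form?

704 − 263 = 441 varves lie beyond the volcanic ash layer toward the sediment surface.
441 − 6 false = 435 true varves after the volcanic ash layer.
2000 − 435 = 1565 CE.

1565 CE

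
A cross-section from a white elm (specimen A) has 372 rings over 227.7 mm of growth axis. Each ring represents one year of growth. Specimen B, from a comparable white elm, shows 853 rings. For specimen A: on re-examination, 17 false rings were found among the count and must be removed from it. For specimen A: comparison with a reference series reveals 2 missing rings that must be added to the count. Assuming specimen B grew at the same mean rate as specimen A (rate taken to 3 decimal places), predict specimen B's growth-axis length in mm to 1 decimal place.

Specimen A: after corrections the count is 372 − 17 + 2 = 357 rings.
A: 227.7 mm over 357 years gives 227.7 / 357 ≈ 0.638 mm/year.
B's length ≈ 0.638 × 853 = 544.2 mm.

544.2 mm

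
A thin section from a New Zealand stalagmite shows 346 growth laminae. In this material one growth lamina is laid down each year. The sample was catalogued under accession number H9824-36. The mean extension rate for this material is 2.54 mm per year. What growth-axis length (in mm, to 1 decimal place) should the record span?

The record spans 346 years at 2.54 mm per year.
Length ≈ 2.54 × 346 = 878.8 mm.

878.8 mm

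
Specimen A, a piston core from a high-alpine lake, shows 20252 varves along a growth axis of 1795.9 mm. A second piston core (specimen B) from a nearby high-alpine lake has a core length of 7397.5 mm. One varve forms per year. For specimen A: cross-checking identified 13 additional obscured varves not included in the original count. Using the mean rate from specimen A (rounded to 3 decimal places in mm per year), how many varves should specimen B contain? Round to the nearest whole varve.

83118 varves

Specimen A: after corrections the count is 20252 + 13 = 20265 varves.
A: Mean rate = 1795.9 mm / 20265 years ≈ 0.089 mm per year.
For B, 7397.5 / 0.089 = 83117.98 years ≈ 83118 varves.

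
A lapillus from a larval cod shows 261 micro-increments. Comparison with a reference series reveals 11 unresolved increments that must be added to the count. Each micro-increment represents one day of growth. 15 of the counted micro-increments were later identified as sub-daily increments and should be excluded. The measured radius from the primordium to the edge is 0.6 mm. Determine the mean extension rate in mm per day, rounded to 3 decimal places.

Adjusted count: 261 − 15 + 11 = 257 micro-increments.
Extension rate ≈ 0.6 / 257 = 0.002 mm per day.

0.002 mm per day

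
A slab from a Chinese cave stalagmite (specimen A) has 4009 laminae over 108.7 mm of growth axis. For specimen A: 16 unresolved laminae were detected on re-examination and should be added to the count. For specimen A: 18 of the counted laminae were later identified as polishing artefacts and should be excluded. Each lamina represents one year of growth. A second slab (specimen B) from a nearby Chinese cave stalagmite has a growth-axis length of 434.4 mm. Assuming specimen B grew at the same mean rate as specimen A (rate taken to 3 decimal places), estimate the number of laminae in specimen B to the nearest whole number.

Specimen A: correcting the raw count gives 4009 − 18 + 16 = 4007 true laminae.
A: Extension rate ≈ 108.7 / 4007 = 0.027 mm per year.
B spans 434.4 / 0.027 = 16088.89 years ≈ 16089 laminae.

16089 laminae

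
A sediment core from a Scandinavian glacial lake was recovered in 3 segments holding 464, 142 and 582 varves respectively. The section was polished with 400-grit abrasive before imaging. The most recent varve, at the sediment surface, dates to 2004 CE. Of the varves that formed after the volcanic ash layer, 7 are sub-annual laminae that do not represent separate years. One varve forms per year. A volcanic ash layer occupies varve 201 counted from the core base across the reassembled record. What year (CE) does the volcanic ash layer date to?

Total varves = 464 + 142 + 582 = 1188.
The volcanic ash layer sits at varve 201 from the core base, so 1188 − 201 = 987 varves formed after it.
987 − 7 false = 980 true varves after the volcanic ash layer.
Counting back 980 years from 2004 CE places the volcanic ash layer in 2004 − 980 = 1024 CE.

1024 CE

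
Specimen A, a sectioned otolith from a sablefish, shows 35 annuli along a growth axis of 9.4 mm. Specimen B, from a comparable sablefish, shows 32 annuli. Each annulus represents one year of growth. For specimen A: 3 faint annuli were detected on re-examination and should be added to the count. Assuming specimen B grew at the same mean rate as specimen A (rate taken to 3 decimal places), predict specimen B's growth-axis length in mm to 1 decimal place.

Specimen A: after corrections the count is 35 + 3 = 38 annuli.
A: Extension rate ≈ 9.4 / 38 = 0.247 mm per year.
For B, 0.247 mm/year × 32 years = 7.9 mm.

7.9 mm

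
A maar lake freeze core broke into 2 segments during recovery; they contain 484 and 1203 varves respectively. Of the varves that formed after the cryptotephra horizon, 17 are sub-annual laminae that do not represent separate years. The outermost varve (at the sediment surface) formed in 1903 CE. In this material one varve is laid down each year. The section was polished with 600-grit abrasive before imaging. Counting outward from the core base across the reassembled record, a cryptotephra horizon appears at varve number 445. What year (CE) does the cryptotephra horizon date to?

Total varves = 484 + 1203 = 1687.
1687 − 445 = 1242 varves lie beyond the cryptotephra horizon toward the sediment surface.
1242 − 17 false = 1225 true varves after the cryptotephra horizon.
Counting back 1225 years from 1903 CE places the cryptotephra horizon in 1903 − 1225 = 678 CE.

678 CE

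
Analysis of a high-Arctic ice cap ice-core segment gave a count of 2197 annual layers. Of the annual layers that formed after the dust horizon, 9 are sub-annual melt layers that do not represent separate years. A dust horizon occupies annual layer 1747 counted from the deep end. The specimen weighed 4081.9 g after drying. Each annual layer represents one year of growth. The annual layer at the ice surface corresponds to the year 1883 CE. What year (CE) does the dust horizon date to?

2197 − 1747 = 450 annual layers lie beyond the dust horizon toward the ice surface.
450 − 9 false = 441 true annual layers after the dust horizon.
Counting back 441 years from 1883 CE places the dust horizon in 1883 − 441 = 1442 CE.

1442 CE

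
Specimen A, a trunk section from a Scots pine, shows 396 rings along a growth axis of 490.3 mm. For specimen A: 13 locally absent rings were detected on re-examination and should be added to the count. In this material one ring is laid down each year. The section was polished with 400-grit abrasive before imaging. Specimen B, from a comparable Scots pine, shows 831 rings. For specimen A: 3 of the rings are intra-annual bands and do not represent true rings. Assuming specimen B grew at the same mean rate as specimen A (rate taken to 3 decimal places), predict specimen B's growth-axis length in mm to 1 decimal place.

1003.8 mm

Specimen A: adjusted count: 396 − 3 + 13 = 406 rings.
A: Mean rate = 490.3 mm / 406 years ≈ 1.208 mm/yr.
B's length ≈ 1.208 × 831 = 1003.8 mm.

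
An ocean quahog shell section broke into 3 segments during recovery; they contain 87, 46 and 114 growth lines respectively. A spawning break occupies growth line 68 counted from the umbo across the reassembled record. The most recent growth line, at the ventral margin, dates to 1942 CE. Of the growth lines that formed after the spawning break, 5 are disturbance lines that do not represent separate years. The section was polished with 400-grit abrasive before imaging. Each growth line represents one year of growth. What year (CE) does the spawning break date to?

1768 CE

Total growth lines = 87 + 46 + 114 = 247.
The spawning break sits at growth line 68 from the umbo, so 247 − 68 = 179 growth lines formed after it.
Excluding 5 false growth lines: 179 − 5 = 174.
Counting back 174 years from 1942 CE places the spawning break in 1942 − 174 = 1768 CE.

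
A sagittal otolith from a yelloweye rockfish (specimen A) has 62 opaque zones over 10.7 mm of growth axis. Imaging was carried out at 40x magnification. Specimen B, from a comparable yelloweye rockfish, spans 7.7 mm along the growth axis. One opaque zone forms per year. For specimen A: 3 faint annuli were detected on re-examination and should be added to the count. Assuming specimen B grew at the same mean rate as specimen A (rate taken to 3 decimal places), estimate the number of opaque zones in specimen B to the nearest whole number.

47 opaque zones

Specimen A: after corrections the count is 62 + 3 = 65 opaque zones.
A: Extension rate ≈ 10.7 / 65 = 0.165 mm per year.
B spans 7.7 / 0.165 = 46.67 years ≈ 47 opaque zones.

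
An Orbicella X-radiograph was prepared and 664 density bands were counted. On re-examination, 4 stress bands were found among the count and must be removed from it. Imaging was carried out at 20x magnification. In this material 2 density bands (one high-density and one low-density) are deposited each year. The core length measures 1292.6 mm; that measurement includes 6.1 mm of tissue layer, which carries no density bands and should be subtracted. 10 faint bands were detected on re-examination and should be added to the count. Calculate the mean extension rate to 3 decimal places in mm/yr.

True density band count = 664 − 4 + 10 = 670.
With 2 density bands per year, 670 / 2 = 335 years.
Removing the 6.1 mm offcut leaves 1292.6 − 6.1 = 1286.5 mm.
1286.5 mm over 335 years gives 1286.5 / 335 ≈ 3.840 mm/yr.

3.840 mm/yr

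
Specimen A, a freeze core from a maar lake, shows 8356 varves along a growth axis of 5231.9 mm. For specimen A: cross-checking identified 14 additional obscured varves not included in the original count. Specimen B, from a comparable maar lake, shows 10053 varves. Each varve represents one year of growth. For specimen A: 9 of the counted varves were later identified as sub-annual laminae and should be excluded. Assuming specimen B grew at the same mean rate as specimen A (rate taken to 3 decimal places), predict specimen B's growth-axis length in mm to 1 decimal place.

6293.2 mm

Specimen A: after corrections the count is 8356 − 9 + 14 = 8361 varves.
A: Extension rate ≈ 5231.9 / 8361 = 0.626 mm per year.
B's length ≈ 0.626 × 10053 = 6293.2 mm.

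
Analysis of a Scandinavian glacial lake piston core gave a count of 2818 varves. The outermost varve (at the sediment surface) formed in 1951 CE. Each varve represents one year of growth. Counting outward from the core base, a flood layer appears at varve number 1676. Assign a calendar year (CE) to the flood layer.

The flood layer sits at varve 1676 from the core base, so 2818 − 1676 = 1142 varves formed after it.
The varve at the sediment surface is 1951 CE, so the flood layer dates to 1951 − 1142 = 809 CE.

809 CE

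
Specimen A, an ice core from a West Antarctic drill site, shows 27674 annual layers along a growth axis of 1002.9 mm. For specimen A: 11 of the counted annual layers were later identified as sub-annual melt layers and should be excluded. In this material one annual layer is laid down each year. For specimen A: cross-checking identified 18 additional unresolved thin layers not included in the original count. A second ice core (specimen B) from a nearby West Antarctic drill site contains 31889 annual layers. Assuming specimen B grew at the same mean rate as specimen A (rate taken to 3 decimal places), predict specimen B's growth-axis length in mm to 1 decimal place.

Specimen A: after corrections the count is 27674 − 11 + 18 = 27681 annual layers.
A: 1002.9 mm over 27681 years gives 1002.9 / 27681 ≈ 0.036 mm per year.
For B, 0.036 mm/year × 31889 years = 1148.0 mm.

1148.0 mm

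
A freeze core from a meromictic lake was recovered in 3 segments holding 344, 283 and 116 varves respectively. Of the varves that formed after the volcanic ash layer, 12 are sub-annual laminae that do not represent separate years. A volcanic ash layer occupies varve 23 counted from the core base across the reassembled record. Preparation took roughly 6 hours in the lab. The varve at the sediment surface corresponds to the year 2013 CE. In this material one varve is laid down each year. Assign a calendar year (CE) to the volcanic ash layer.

1305 CE

Total varves = 344 + 283 + 116 = 743.
743 − 23 = 720 varves lie beyond the volcanic ash layer toward the sediment surface.
Excluding 12 false varves: 720 − 12 = 708.
Counting back 708 years from 2013 CE places the volcanic ash layer in 2013 − 708 = 1305 CE.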